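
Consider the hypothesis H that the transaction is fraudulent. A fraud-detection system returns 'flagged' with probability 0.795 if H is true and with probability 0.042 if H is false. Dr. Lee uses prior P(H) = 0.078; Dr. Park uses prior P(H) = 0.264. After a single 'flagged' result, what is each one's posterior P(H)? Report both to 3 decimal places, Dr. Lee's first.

P('+'|H) = 0.795, P('+'|¬H) = 0.042.
Dr. Lee: numerator 0.795·0.078 = 0.062010; evidence = 0.062010+0.042·0.922 = 0.10073; posterior = 0.616.
Dr. Park: numerator 0.795·0.264 = 0.20988; evidence = 0.20988+0.042·0.736 = 0.24079; posterior = 0.872.

Dr. Lee: 0.616; Dr. Park: 0.872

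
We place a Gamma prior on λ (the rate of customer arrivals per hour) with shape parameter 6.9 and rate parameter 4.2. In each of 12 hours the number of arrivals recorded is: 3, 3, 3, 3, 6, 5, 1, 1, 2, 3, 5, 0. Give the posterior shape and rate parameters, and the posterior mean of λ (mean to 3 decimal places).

Posterior: Gamma(shape=41.9, rate=16.2); mean ≈ 2.586

The Poisson likelihood adds the total count to the shape and the number of exposure periods to the rate. Here ∑xᵢ = 35 and n = 12, so shape 6.9→41.9 and rate 4.2→16.2.
E[λ | data] = 41.9/16.2 = 2.586.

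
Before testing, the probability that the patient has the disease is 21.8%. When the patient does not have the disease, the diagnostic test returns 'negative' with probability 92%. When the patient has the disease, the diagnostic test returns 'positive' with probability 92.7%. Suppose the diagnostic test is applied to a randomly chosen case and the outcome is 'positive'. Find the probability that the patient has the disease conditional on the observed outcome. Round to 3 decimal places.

P(H | E) ≈ 0.764

Let H be the event that the patient has the disease. P(H) = 0.218, so P(¬H) = 0.782. With E the 'positive' result, P(E|H) = 0.927 and P(E|¬H) = 0.08.
P(E) = 0.927·0.218 + 0.08·0.782 = 0.20209 + 0.062560 = 0.26465.
By Bayes' theorem, P(H|E) = 0.20209 / 0.26465 = 0.764.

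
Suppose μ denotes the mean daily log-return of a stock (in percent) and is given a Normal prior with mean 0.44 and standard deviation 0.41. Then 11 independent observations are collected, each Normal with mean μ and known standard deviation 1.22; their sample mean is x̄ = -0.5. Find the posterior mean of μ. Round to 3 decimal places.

With known σ, the Normal prior is conjugate. Weight on the data is w = (n/σ²)/(n/σ² + 1/τ₀²) = 7.39049/(7.39049+5.94884) = 0.55404.
Posterior mean = w·x̄ + (1−w)·μ₀ = 0.55404·-0.5 + 0.44596·0.44 = -0.081.

Posterior mean ≈ -0.081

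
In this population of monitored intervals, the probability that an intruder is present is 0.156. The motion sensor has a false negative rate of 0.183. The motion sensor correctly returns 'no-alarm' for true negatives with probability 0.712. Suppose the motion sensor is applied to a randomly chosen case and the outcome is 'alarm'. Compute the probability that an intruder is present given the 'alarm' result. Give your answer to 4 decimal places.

P(H | E) ≈ 0.3440

Write H for 'an intruder is present'. Prior odds H:¬H = 0.156/0.844 = 0.18483. For the 'alarm' outcome, the likelihood ratio is 0.817/0.288 = 2.8368.
Posterior odds = 0.18483 × 2.8368 = 0.52434, so P(H|E) = 0.52434/(1+0.52434) = 0.3440.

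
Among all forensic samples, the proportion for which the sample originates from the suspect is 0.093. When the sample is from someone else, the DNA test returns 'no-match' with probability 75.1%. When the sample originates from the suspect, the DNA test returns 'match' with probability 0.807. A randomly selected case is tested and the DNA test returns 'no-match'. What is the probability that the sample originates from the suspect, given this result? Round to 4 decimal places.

Write H for 'the sample originates from the suspect'. Prior odds H:¬H = 0.093/0.907 = 0.10254. For the 'no-match' outcome, the likelihood ratio is 0.193/0.751 = 0.25699.
Posterior odds = 0.10254 × 0.25699 = 0.026351, so P(H|E) = 0.026351/(1+0.026351) = 0.0257.

P(H | E) ≈ 0.0257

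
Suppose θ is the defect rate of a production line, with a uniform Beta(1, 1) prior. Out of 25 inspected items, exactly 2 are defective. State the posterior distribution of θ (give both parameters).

Posterior: Beta(3, 24)

The binomial likelihood is conjugate to the Beta prior: with 2 successes and 23 failures, the posterior is Beta(1+2, 1+23) = Beta(3, 24).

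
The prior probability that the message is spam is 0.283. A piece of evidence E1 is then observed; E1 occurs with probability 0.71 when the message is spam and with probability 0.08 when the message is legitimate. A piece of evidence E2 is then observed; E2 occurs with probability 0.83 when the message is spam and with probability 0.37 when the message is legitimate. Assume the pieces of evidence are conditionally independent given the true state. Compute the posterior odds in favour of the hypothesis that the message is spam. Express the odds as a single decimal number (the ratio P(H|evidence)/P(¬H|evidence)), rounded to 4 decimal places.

Posterior odds ≈ 7.8580

Prior odds = 0.283/(1−0.283) = 0.39470. In log-odds, ln(0.39470) = -0.92963.
Add log likelihood ratios: ln(8.8750) + ln(2.2432) = 2.9912.
Posterior log-odds = 2.0615, so posterior odds = exp(2.0615) = 7.8580.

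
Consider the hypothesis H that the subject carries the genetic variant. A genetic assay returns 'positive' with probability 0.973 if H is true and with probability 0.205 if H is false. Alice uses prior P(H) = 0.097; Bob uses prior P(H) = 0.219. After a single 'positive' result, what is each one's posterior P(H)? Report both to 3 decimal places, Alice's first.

Alice: 0.338; Bob: 0.571

The likelihood ratio for a 'positive' result is 0.973/0.205 = 4.7463.
Alice: prior odds 0.097/0.903 = 0.10742; posterior odds 0.50985; posterior probability 0.338.
Bob: prior odds 0.219/0.781 = 0.28041; posterior odds 1.3309; posterior probability 0.571.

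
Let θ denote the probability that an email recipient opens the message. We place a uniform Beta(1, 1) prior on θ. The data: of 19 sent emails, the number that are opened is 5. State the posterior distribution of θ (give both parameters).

Posterior: Beta(6, 15)

The binomial likelihood is conjugate to the Beta prior: with 5 successes and 14 failures, the posterior is Beta(1+5, 1+14) = Beta(6, 15).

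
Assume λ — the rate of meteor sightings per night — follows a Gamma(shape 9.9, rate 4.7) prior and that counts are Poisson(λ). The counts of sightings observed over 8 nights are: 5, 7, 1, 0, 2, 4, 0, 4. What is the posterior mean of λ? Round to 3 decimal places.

Posterior mean ≈ 2.591

Total count ∑xᵢ = 23 over n = 8 nights.
Gamma is conjugate to the Poisson likelihood: posterior is Gamma(shape = 9.9+23 = 32.9, rate = 4.7+8 = 12.7).
E[λ | data] = 32.9/12.7 = 2.591.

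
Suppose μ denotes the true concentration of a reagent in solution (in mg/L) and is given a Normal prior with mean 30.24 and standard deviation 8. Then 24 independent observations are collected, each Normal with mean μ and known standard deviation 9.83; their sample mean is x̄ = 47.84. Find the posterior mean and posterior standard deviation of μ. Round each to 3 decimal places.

With known σ, the Normal prior is conjugate. Weight on the data is w = (n/σ²)/(n/σ² + 1/τ₀²) = 0.248373/(0.248373+0.0156250) = 0.94081.
Posterior mean = w·x̄ + (1−w)·μ₀ = 0.94081·47.84 + 0.059186·30.24 = 46.798. Posterior variance = 1/(0.248373+0.0156250) = 3.78791, so SD = 1.946.

Posterior mean ≈ 46.798; posterior SD ≈ 1.946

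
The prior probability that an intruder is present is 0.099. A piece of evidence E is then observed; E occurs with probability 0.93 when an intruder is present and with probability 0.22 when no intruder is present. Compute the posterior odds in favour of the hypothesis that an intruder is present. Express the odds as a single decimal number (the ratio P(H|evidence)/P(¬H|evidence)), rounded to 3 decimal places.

Posterior odds ≈ 0.464

Prior odds = 0.099/(1−0.099) = 0.10988. In log-odds, ln(0.10988) = -2.2084.
Add log likelihood ratio: ln(4.2273) = 1.4416.
Posterior log-odds = -0.76683, so posterior odds = exp(-0.76683) = 0.46448.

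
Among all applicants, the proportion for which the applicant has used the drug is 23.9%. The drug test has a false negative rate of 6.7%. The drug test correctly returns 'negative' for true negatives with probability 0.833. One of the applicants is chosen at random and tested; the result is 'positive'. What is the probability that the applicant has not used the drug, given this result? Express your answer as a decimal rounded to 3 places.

P(¬H | E) ≈ 0.363

Write H for 'the applicant has used the drug'. Prior odds H:¬H = 0.239/0.761 = 0.31406. For the 'positive' outcome, the likelihood ratio is 0.933/0.167 = 5.5868.
Posterior odds = 0.31406 × 5.5868 = 1.7546, so P(H|E) = 1.7546/(1+1.7546) = 0.637. Then P(¬H|E) = 1 − 0.637 = 0.363.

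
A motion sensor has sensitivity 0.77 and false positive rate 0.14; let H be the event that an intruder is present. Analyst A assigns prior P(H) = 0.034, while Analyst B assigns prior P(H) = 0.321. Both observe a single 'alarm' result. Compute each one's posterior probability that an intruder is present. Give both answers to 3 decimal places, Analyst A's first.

The likelihood ratio for an 'alarm' result is 0.77/0.14 = 5.5000.
Analyst A: prior odds 0.034/0.966 = 0.035197; posterior odds 0.19358; posterior probability 0.162.
Analyst B: prior odds 0.321/0.679 = 0.47275; posterior odds 2.6001; posterior probability 0.722.

Analyst A: 0.162; Analyst B: 0.722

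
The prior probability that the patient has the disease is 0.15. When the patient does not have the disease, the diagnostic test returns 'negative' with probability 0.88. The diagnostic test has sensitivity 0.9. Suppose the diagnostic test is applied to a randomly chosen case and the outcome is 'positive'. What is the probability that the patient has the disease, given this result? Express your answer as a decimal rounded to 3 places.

Write H for 'the patient has the disease'. Prior odds H:¬H = 0.15/0.85 = 0.17647. For the 'positive' outcome, the likelihood ratio is 0.9/0.12 = 7.5000.
Posterior odds = 0.17647 × 7.5000 = 1.3235, so P(H|E) = 1.3235/(1+1.3235) = 0.570.

P(H | E) ≈ 0.570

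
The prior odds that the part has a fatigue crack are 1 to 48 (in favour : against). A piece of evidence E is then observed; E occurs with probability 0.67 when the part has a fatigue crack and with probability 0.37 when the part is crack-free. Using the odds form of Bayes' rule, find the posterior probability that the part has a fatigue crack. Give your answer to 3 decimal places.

Posterior probability ≈ 0.036

Prior odds = 1/48 = 0.020833. In log-odds, ln(0.020833) = -3.8712.
Add log likelihood ratio: ln(1.8108) = 0.59377.
Posterior log-odds = -3.2774, so posterior odds = exp(-3.2774) = 0.037725. Converting, P(H|E) = 0.037725/1.0377 = 0.036.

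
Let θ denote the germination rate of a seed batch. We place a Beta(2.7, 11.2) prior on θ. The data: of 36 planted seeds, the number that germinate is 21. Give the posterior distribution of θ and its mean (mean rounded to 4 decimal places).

The binomial likelihood is conjugate to the Beta prior: with 21 successes and 15 failures, the posterior is Beta(2.7+21, 11.2+15) = Beta(23.7, 26.2).
E[θ | data] = 23.7/(23.7+26.2) = 0.4749.

Posterior: Beta(23.7, 26.2); mean ≈ 0.4749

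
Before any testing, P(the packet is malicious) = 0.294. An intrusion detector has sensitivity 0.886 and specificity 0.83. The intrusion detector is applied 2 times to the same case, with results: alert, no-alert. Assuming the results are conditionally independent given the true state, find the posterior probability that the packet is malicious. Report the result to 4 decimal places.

With H the event that the packet is malicious, the joint likelihood of the observed sequence is P(data|H) = 0.886·0.114 = 0.10100 and P(data|¬H) = 0.17·0.83 = 0.14110.
Bayes: P(H|data) = 0.294·0.10100 / (0.294·0.10100 + 0.706·0.14110) = 0.029695/0.12931 = 0.2296.

Posterior P(H) ≈ 0.2296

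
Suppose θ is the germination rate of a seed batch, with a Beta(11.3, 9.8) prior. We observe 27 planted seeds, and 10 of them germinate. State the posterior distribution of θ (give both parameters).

Posterior: Beta(21.3, 26.8)

Observing 10 successes and 17 failures updates Beta(11.3, 9.8) by adding the success and failure counts to the two shape parameters: α = 11.3+10 = 21.3, β = 9.8+17 = 26.8.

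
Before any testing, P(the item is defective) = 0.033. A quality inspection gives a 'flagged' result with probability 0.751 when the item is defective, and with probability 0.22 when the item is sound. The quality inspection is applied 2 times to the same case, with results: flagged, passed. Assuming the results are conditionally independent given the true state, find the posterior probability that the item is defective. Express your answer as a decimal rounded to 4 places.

Posterior P(H) ≈ 0.0359

Let H be the event that the item is defective; start with P(H) = 0.033. P('flagged'|H) = 0.751, P('flagged'|¬H) = 0.22.
Update on result 1 ('flagged'): P(H) ← 0.751·0.0330 / (0.751·0.0330 + 0.22·0.9670) = 0.024783/0.23752 = 0.1043.
Update on result 2 ('passed'): P(H) ← 0.249·0.1043 / (0.249·0.1043 + 0.78·0.8957) = 0.025981/0.72460 = 0.0359.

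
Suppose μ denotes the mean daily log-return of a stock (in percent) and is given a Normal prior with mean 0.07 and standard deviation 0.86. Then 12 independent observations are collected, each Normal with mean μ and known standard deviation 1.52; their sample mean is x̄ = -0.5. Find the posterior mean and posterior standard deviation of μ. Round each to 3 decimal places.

Prior precision 1/τ₀² = 1/0.86² = 1.35208; data precision n/σ² = 12/1.52² = 5.19391.
Posterior precision = 1.35208 + 5.19391 = 6.54599, giving posterior SD = 1/√6.54599 = 0.391.
Posterior mean = (1.35208·0.07 + 5.19391·-0.5) / 6.54599 = -0.382.

Posterior mean ≈ -0.382; posterior SD ≈ 0.391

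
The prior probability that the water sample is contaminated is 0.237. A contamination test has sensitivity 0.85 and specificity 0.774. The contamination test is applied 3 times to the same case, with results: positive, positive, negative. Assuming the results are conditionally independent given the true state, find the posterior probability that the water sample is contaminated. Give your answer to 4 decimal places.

Posterior P(H) ≈ 0.4599

Let H be the event that the water sample is contaminated; start with P(H) = 0.237. P('positive'|H) = 0.85, P('positive'|¬H) = 0.226.
Update on result 1 ('positive'): P(H) ← 0.85·0.2370 / (0.85·0.2370 + 0.226·0.7630) = 0.20145/0.37389 = 0.5388.
Update on result 2 ('positive'): P(H) ← 0.85·0.5388 / (0.85·0.5388 + 0.226·0.4612) = 0.45798/0.56221 = 0.8146.
Update on result 3 ('negative'): P(H) ← 0.15·0.8146 / (0.15·0.8146 + 0.774·0.1854) = 0.12219/0.26569 = 0.4599.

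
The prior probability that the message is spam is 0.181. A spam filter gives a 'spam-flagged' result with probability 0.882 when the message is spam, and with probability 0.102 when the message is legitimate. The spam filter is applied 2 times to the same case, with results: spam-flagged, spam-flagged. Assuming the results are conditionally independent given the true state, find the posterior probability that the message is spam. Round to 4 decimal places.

Posterior P(H) ≈ 0.9429

With H the event that the message is spam, the joint likelihood of the observed sequence is P(data|H) = 0.882·0.882 = 0.77792 and P(data|¬H) = 0.102·0.102 = 0.010404.
Bayes: P(H|data) = 0.181·0.77792 / (0.181·0.77792 + 0.819·0.010404) = 0.14080/0.14933 = 0.9429.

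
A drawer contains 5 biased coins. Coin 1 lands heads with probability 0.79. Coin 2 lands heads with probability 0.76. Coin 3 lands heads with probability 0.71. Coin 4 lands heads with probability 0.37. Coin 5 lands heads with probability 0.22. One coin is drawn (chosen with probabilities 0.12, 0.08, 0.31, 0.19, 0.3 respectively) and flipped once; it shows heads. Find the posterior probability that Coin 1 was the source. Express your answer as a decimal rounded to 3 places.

Posterior probability ≈ 0.185

Tabulate prior·likelihood by source: [1] prior 0.12, lik 0.79, product 0.09480; [2] prior 0.08, lik 0.76, product 0.06080; [3] prior 0.31, lik 0.71, product 0.2201; [4] prior 0.19, lik 0.37, product 0.07030; [5] prior 0.3, lik 0.22, product 0.06600.
Normalizing constant = 0.51200; the posterior for Coin 1 is its product over the sum, 0.09480/0.51200 = 0.185.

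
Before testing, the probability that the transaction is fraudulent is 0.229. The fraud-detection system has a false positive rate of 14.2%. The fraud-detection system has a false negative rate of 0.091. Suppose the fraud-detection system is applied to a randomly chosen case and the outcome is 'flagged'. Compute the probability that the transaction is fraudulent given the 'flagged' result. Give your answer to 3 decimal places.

Write H for 'the transaction is fraudulent'. Prior odds H:¬H = 0.229/0.771 = 0.29702. For the 'flagged' outcome, the likelihood ratio is 0.909/0.142 = 6.4014.
Posterior odds = 0.29702 × 6.4014 = 1.9013, so P(H|E) = 1.9013/(1+1.9013) = 0.655.

P(H | E) ≈ 0.655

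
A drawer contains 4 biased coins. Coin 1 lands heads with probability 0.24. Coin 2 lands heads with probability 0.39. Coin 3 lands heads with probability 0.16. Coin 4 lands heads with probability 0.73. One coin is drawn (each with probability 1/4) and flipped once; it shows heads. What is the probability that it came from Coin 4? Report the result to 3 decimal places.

Tabulate prior·likelihood by source: [1] prior 0.25, lik 0.24, product 0.06000; [2] prior 0.25, lik 0.39, product 0.09750; [3] prior 0.25, lik 0.16, product 0.04000; [4] prior 0.25, lik 0.73, product 0.1825.
Normalizing constant = 0.38000; the posterior for Coin 4 is its product over the sum, 0.1825/0.38000 = 0.480.

Posterior probability ≈ 0.480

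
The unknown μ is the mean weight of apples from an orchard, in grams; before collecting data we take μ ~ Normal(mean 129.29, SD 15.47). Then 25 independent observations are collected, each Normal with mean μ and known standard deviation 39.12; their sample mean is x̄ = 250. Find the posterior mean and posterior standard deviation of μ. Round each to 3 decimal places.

Posterior mean ≈ 225.413; posterior SD ≈ 6.982

Prior precision 1/τ₀² = 1/15.47² = 0.00417849; data precision n/σ² = 25/39.12² = 0.0163359.
Posterior precision = 0.00417849 + 0.0163359 = 0.0205144, giving posterior SD = 1/√0.0205144 = 6.982.
Posterior mean = (0.00417849·129.29 + 0.0163359·250) / 0.0205144 = 225.413.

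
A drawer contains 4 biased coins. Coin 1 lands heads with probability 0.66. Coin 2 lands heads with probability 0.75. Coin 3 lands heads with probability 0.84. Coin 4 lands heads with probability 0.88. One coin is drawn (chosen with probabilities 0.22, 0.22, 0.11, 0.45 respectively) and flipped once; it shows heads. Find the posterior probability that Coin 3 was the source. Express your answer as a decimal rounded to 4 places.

Posterior probability ≈ 0.1157

P(heads|C1) = 0.66; P(heads|C2) = 0.75; P(heads|C3) = 0.84; P(heads|C4) = 0.88.
Prior × likelihood for each source: 0.22·0.66=0.1452, 0.22·0.75=0.1650, 0.11·0.84=0.09240, 0.45·0.88=0.3960. Summing gives P(heads) = 0.79860.
P(Coin 3 | heads) = 0.09240 / 0.79860 = 0.1157.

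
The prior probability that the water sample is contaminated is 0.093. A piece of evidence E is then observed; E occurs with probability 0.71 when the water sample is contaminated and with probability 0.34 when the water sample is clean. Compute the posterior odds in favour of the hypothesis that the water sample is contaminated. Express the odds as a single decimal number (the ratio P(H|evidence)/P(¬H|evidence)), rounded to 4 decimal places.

Prior odds = 0.093/(1−0.093) = 0.10254.
Likelihood ratio for E = 0.71/0.34 = 2.0882.
Posterior odds = prior odds × LR = 0.21412.

Posterior odds ≈ 0.2141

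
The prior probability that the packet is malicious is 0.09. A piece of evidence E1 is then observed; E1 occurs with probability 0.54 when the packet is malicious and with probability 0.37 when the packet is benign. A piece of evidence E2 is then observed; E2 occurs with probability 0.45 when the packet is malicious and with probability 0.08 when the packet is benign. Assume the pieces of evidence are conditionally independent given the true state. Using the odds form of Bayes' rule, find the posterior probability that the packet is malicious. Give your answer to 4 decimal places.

Posterior probability ≈ 0.4481

Prior odds = 0.09/(1−0.09) = 0.098901.
Likelihood ratio for E1 = 0.54/0.37 = 1.4595.
Likelihood ratio for E2 = 0.45/0.08 = 5.6250.
Posterior odds = prior odds × LR₁ × LR₂ = 0.81192.
Posterior probability = odds/(1+odds) = 0.81192/1.8119 = 0.4481.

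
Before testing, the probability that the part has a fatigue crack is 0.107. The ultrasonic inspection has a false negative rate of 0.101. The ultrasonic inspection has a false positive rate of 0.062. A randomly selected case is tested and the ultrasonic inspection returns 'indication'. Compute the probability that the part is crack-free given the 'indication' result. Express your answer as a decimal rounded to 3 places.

Let H be the event that the part has a fatigue crack. P(H) = 0.107, so P(¬H) = 0.893. With E the 'indication' result, P(E|H) = 0.899 and P(E|¬H) = 0.062.
P(E) = 0.899·0.107 + 0.062·0.893 = 0.096193 + 0.055366 = 0.15156.
By Bayes' theorem, P(H|E) = 0.096193 / 0.15156 = 0.635. Hence P(¬H|E) = 1 − 0.635 = 0.365.

P(¬H | E) ≈ 0.365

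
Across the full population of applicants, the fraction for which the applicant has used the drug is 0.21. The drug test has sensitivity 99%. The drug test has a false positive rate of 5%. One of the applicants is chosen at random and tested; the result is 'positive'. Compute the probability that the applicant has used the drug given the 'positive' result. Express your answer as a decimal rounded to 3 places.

P(H | E) ≈ 0.840

Let H be the event that the applicant has used the drug. P(H) = 0.21, so P(¬H) = 0.79. With E the 'positive' result, P(E|H) = 0.99 and P(E|¬H) = 0.05.
P(E) = 0.99·0.21 + 0.05·0.79 = 0.20790 + 0.039500 = 0.24740.
By Bayes' theorem, P(H|E) = 0.20790 / 0.24740 = 0.840.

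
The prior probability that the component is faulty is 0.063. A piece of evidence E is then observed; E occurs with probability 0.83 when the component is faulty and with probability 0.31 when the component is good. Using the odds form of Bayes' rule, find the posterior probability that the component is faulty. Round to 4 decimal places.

Posterior probability ≈ 0.1526

Prior odds = 0.063/(1−0.063) = 0.067236. In log-odds, ln(0.067236) = -2.6995.
Add log likelihood ratio: ln(2.6774) = 0.98485.
Posterior log-odds = -1.7147, so posterior odds = exp(-1.7147) = 0.18002. Converting, P(H|E) = 0.18002/1.1800 = 0.1526.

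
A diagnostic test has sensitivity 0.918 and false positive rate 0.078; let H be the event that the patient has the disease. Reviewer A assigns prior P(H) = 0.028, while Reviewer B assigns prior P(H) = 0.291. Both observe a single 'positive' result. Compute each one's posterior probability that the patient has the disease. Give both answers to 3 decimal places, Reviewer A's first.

Reviewer A: 0.253; Reviewer B: 0.828

P('+'|H) = 0.918, P('+'|¬H) = 0.078.
Reviewer A: numerator 0.918·0.028 = 0.025704; evidence = 0.025704+0.078·0.972 = 0.10152; posterior = 0.253.
Reviewer B: numerator 0.918·0.291 = 0.26714; evidence = 0.26714+0.078·0.709 = 0.32244; posterior = 0.828.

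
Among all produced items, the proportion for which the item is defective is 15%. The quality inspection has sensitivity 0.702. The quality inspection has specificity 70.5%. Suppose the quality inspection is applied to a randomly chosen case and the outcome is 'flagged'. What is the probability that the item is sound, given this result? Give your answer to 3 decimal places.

P(¬H | E) ≈ 0.704

Let H be the event that the item is defective. P(H) = 0.15, so P(¬H) = 0.85. With E the 'flagged' result, P(E|H) = 0.702 and P(E|¬H) = 0.295.
P(E) = 0.702·0.15 + 0.295·0.85 = 0.10530 + 0.25075 = 0.35605.
By Bayes' theorem, P(H|E) = 0.10530 / 0.35605 = 0.296. Hence P(¬H|E) = 1 − 0.296 = 0.704.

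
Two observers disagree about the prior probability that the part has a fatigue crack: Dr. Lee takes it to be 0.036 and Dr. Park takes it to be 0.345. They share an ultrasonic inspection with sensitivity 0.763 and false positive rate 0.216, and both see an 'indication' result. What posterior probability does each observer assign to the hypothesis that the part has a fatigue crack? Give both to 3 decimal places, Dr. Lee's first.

The likelihood ratio for an 'indication' result is 0.763/0.216 = 3.5324.
Dr. Lee: prior odds 0.036/0.964 = 0.037344; posterior odds 0.13192; posterior probability 0.117.
Dr. Park: prior odds 0.345/0.655 = 0.52672; posterior odds 1.8606; posterior probability 0.650.

Dr. Lee: 0.117; Dr. Park: 0.650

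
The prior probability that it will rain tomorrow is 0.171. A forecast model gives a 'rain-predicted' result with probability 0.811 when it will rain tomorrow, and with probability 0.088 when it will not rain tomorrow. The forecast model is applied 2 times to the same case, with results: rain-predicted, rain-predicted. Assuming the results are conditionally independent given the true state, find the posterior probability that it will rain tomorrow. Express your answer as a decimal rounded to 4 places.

Let H be the event that it will rain tomorrow; start with P(H) = 0.171. P('rain-predicted'|H) = 0.811, P('rain-predicted'|¬H) = 0.088.
Update on result 1 ('rain-predicted'): P(H) ← 0.811·0.1710 / (0.811·0.1710 + 0.088·0.8290) = 0.13868/0.21163 = 0.6553.
Update on result 2 ('rain-predicted'): P(H) ← 0.811·0.6553 / (0.811·0.6553 + 0.088·0.3447) = 0.53144/0.56177 = 0.9460.

Posterior P(H) ≈ 0.9460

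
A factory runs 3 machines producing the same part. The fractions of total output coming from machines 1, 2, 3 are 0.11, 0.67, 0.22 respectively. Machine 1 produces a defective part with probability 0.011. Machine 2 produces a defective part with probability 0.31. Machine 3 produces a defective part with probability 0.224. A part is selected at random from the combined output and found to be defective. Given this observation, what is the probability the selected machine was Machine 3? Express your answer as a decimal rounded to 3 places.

Tabulate prior·likelihood by source: [1] prior 0.11, lik 0.011, product 0.001210; [2] prior 0.67, lik 0.31, product 0.2077; [3] prior 0.22, lik 0.224, product 0.04928.
Normalizing constant = 0.25819; the posterior for Machine 3 is its product over the sum, 0.04928/0.25819 = 0.191.

Posterior probability ≈ 0.191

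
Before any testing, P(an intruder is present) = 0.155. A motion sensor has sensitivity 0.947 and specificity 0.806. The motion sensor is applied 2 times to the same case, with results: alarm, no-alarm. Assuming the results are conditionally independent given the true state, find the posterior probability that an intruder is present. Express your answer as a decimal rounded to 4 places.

With H the event that an intruder is present, the joint likelihood of the observed sequence is P(data|H) = 0.947·0.053 = 0.050191 and P(data|¬H) = 0.194·0.806 = 0.15636.
Bayes: P(H|data) = 0.155·0.050191 / (0.155·0.050191 + 0.845·0.15636) = 0.0077796/0.13991 = 0.0556.

Posterior P(H) ≈ 0.0556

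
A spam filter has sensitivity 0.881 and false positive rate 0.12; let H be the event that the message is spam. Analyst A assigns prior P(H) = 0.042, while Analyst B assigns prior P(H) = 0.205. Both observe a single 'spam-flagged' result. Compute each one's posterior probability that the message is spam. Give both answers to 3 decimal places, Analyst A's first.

Analyst A: 0.243; Analyst B: 0.654

The likelihood ratio for a 'spam-flagged' result is 0.881/0.12 = 7.3417.
Analyst A: prior odds 0.042/0.958 = 0.043841; posterior odds 0.32187; posterior probability 0.243.
Analyst B: prior odds 0.205/0.795 = 0.25786; posterior odds 1.8931; posterior probability 0.654.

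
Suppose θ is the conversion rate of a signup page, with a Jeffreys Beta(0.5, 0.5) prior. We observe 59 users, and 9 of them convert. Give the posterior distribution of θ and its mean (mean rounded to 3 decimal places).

Posterior: Beta(9.5, 50.5); mean ≈ 0.158

Observing 9 successes and 50 failures updates Beta(0.5, 0.5) by adding the success and failure counts to the two shape parameters: α = 0.5+9 = 9.5, β = 0.5+50 = 50.5.
Posterior mean = α/(α+β) = 9.5/60 = 0.158.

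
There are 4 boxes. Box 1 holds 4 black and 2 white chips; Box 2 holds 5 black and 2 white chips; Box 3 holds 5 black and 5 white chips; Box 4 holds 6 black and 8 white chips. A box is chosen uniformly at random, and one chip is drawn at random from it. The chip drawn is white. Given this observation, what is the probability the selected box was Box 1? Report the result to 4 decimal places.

Posterior probability ≈ 0.1972

Tabulate prior·likelihood by source: [1] prior 0.25, lik 0.3333, product 0.08333; [2] prior 0.25, lik 0.2857, product 0.07143; [3] prior 0.25, lik 0.5, product 0.1250; [4] prior 0.25, lik 0.5714, product 0.1429.
Normalizing constant = 0.42262; the posterior for Box 1 is its product over the sum, 0.08333/0.42262 = 0.1972.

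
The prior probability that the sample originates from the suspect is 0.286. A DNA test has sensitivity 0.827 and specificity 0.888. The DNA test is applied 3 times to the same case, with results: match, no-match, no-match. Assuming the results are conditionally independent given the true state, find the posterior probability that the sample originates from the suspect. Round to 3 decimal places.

Let H be the event that the sample originates from the suspect; start with P(H) = 0.286. P('match'|H) = 0.827, P('match'|¬H) = 0.112.
Update on result 1 ('match'): P(H) ← 0.827·0.2860 / (0.827·0.2860 + 0.112·0.7140) = 0.23652/0.31649 = 0.7473.
Update on result 2 ('no-match'): P(H) ← 0.173·0.7473 / (0.173·0.7473 + 0.888·0.2527) = 0.12929/0.35366 = 0.3656.
Update on result 3 ('no-match'): P(H) ← 0.173·0.3656 / (0.173·0.3656 + 0.888·0.6344) = 0.063244/0.62662 = 0.1009.

Posterior P(H) ≈ 0.101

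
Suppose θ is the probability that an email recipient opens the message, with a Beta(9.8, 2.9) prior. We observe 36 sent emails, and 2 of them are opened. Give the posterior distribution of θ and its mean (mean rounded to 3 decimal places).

Observing 2 successes and 34 failures updates Beta(9.8, 2.9) by adding the success and failure counts to the two shape parameters: α = 9.8+2 = 11.8, β = 2.9+34 = 36.9.
Posterior mean = α/(α+β) = 11.8/48.7 = 0.242.

Posterior: Beta(11.8, 36.9); mean ≈ 0.242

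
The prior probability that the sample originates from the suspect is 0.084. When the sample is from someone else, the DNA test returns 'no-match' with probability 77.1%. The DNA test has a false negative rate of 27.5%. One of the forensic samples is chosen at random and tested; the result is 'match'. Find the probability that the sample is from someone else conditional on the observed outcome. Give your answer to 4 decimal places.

Let H be the event that the sample originates from the suspect. P(H) = 0.084, so P(¬H) = 0.916. With E the 'match' result, P(E|H) = 0.725 and P(E|¬H) = 0.229.
P(E) = 0.725·0.084 + 0.229·0.916 = 0.060900 + 0.20976 = 0.27066.
By Bayes' theorem, P(H|E) = 0.060900 / 0.27066 = 0.2250. Hence P(¬H|E) = 1 − 0.2250 = 0.7750.

P(¬H | E) ≈ 0.7750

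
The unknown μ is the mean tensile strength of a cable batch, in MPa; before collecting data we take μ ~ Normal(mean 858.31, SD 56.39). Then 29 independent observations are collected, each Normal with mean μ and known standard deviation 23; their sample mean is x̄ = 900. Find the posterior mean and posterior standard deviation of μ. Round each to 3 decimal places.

Posterior mean ≈ 899.762; posterior SD ≈ 4.259

Prior precision 1/τ₀² = 1/56.39² = 0.00031448; data precision n/σ² = 29/23² = 0.0548204.
Posterior precision = 0.00031448 + 0.0548204 = 0.0551349, giving posterior SD = 1/√0.0551349 = 4.259.
Posterior mean = (0.00031448·858.31 + 0.0548204·900) / 0.0551349 = 899.762.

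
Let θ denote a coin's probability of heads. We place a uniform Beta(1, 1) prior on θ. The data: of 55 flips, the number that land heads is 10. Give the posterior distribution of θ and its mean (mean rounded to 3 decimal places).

Observing 10 successes and 45 failures updates Beta(1, 1) by adding the success and failure counts to the two shape parameters: α = 1+10 = 11, β = 1+45 = 46.
E[θ | data] = 11/(11+46) = 0.193.

Posterior: Beta(11, 46); mean ≈ 0.193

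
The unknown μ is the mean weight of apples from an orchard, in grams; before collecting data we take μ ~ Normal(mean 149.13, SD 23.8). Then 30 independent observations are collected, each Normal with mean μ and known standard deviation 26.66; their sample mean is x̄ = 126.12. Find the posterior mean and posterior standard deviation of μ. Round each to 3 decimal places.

Posterior mean ≈ 127.044; posterior SD ≈ 4.769

With known σ, the Normal prior is conjugate. Weight on the data is w = (n/σ²)/(n/σ² + 1/τ₀²) = 0.0422086/(0.0422086+0.00176541) = 0.95985.
Posterior mean = w·x̄ + (1−w)·μ₀ = 0.95985·126.12 + 0.040147·149.13 = 127.044. Posterior variance = 1/(0.0422086+0.00176541) = 22.7407, so SD = 4.769.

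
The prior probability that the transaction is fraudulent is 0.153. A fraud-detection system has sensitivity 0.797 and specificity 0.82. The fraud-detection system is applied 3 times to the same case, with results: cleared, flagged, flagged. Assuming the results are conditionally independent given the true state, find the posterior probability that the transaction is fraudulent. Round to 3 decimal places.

Posterior P(H) ≈ 0.467

With H the event that the transaction is fraudulent, the joint likelihood of the observed sequence is P(data|H) = 0.203·0.797·0.797 = 0.12895 and P(data|¬H) = 0.82·0.18·0.18 = 0.026568.
Bayes: P(H|data) = 0.153·0.12895 / (0.153·0.12895 + 0.847·0.026568) = 0.019729/0.042232 = 0.4672.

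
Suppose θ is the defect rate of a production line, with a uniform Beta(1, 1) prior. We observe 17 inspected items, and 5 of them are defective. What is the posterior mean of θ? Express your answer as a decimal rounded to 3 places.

The binomial likelihood is conjugate to the Beta prior: with 5 successes and 12 failures, the posterior is Beta(1+5, 1+12) = Beta(6, 13).
E[θ | data] = 6/(6+13) = 0.316.

Posterior mean ≈ 0.316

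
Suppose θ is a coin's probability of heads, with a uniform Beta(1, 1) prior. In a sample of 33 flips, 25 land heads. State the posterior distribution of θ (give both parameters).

Observing 25 successes and 8 failures updates Beta(1, 1) by adding the success and failure counts to the two shape parameters: α = 1+25 = 26, β = 1+8 = 9.

Posterior: Beta(26, 9)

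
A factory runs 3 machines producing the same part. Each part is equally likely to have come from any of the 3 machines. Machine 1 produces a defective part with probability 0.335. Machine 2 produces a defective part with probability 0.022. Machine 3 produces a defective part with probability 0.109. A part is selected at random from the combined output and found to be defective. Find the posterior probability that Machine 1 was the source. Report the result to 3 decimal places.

P(defective|M1) = 0.335; P(defective|M2) = 0.022; P(defective|M3) = 0.109.
Prior × likelihood for each source: 0.333333·0.335=0.1117, 0.333333·0.022=0.007333, 0.333333·0.109=0.03633. Summing gives P(defective) = 0.15533.
P(Machine 1 | defective) = 0.1117 / 0.15533 = 0.719.

Posterior probability ≈ 0.719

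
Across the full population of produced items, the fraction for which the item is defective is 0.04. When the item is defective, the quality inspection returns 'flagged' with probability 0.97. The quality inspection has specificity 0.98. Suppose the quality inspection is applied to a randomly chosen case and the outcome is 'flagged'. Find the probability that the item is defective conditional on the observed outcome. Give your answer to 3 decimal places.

Let H be the event that the item is defective. P(H) = 0.04, so P(¬H) = 0.96. With E the 'flagged' result, P(E|H) = 0.97 and P(E|¬H) = 0.02.
P(E) = 0.97·0.04 + 0.02·0.96 = 0.038800 + 0.019200 = 0.058000.
By Bayes' theorem, P(H|E) = 0.038800 / 0.058000 = 0.669.

P(H | E) ≈ 0.669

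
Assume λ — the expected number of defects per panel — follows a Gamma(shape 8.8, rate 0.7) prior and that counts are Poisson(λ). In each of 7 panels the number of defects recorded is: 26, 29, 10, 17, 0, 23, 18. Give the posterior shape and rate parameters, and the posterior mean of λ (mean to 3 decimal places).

Posterior: Gamma(shape=131.8, rate=7.7); mean ≈ 17.117

Total count ∑xᵢ = 123 over n = 7 panels.
Gamma is conjugate to the Poisson likelihood: posterior is Gamma(shape = 8.8+123 = 131.8, rate = 0.7+7 = 7.7).
E[λ | data] = 131.8/7.7 = 17.117.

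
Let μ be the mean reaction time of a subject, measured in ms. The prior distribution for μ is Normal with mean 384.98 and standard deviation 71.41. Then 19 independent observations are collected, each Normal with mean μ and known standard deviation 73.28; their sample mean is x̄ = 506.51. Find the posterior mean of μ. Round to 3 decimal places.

Posterior mean ≈ 500.128

With known σ, the Normal prior is conjugate. Weight on the data is w = (n/σ²)/(n/σ² + 1/τ₀²) = 0.00353820/(0.00353820+0.00019610) = 0.94749.
Posterior mean = w·x̄ + (1−w)·μ₀ = 0.94749·506.51 + 0.052514·384.98 = 500.128.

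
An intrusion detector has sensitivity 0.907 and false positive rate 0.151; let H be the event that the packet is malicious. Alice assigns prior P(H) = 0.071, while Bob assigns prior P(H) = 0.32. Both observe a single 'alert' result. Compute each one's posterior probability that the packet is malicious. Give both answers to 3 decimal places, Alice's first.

P('+'|H) = 0.907, P('+'|¬H) = 0.151.
Alice: numerator 0.907·0.071 = 0.064397; evidence = 0.064397+0.151·0.929 = 0.20468; posterior = 0.315.
Bob: numerator 0.907·0.32 = 0.29024; evidence = 0.29024+0.151·0.68 = 0.39292; posterior = 0.739.

Alice: 0.315; Bob: 0.739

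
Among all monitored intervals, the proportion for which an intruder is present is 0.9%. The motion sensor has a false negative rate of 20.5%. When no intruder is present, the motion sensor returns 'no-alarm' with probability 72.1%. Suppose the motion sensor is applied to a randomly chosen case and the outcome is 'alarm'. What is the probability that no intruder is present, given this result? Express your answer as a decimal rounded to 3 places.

P(¬H | E) ≈ 0.975

Let H be the event that an intruder is present. P(H) = 0.009, so P(¬H) = 0.991. With E the 'alarm' result, P(E|H) = 0.795 and P(E|¬H) = 0.279.
P(E) = 0.795·0.009 + 0.279·0.991 = 0.0071550 + 0.27649 = 0.28364.
By Bayes' theorem, P(H|E) = 0.0071550 / 0.28364 = 0.025. Hence P(¬H|E) = 1 − 0.025 = 0.975.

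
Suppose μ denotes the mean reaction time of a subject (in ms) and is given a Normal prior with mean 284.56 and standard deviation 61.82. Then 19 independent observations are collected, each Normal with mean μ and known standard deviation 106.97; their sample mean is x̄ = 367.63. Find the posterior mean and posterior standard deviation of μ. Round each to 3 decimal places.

Prior precision 1/τ₀² = 1/61.82² = 0.00026166; data precision n/σ² = 19/106.97² = 0.00166046.
Posterior precision = 0.00026166 + 0.00166046 = 0.00192213, giving posterior SD = 1/√0.00192213 = 22.809.
Posterior mean = (0.00026166·284.56 + 0.00166046·367.63) / 0.00192213 = 356.322.

Posterior mean ≈ 356.322; posterior SD ≈ 22.809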